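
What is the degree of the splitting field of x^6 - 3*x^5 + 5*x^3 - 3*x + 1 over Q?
6

The degree of the splitting field over Q equals the order of the Galois group, so first determine the group. The polynomial f is an irreducible sextic over Q, so G = Gal(f/Q) is one of the 16 transitive subgroups 6T1, ..., 6T16 of S_6. The discriminant of f is -34992, which is not a perfect square, so G is not contained in A_6. The transitive groups of degree 6 not contained in A_6 are: C_6 (6T1, order 6), S_3 (6T2, order 6), D_6 (6T3, order 12), C_3 x S_3 (6T5, order 18), A_4 x C_2 (6T6, order 24), S_4 (6T8, order 24), S_3 x S_3 (6T9, order 36), S_4 x C_2 (6T11, order 48), (S_3 x S_3) : C_2 (6T13, order 72), PGL(2,5) (6T14, order 120), S_6 (6T16, order 720). By Dedekind's theorem, for a prime p not dividing disc(f) the degrees of the irreducible factors of f mod p form the cycle type of an element of G. Factoring f modulo the 23 such primes p <= 97 (skipping 2, 3, which divide the discriminant), each new pattern first appears at: mod 5: f = (x^2 + x + 1)(x^2 + 2x + 3)(x^2 + 4x + 2), pattern 2+2+2; mod 7: f = (x^3 + x^2 + 3x + 1)(x^3 + 3x^2 + x + 1), pattern 3+3; mod 31: f = (x + 3)(x + 7)(x + 9)(x + 21)(x + 23)(x + 27), pattern 1+1+1+1+1+1. No other pattern occurs in this range, so the set of observed cycle types is {2+2+2, 3+3, 1+1+1+1+1+1}. The candidates containing elements of all these cycle types are C_6 (6T1) of order 6, S_3 (6T2) of order 6, D_6 (6T3) of order 12, C_3 x S_3 (6T5) of order 18, A_4 x C_2 (6T6) of order 24, S_4 (6T8) of order 24, S_3 x S_3 (6T9) of order 36, S_4 x C_2 (6T11) of order 48, (S_3 x S_3) : C_2 (6T13) of order 72, PGL(2,5) (6T14) of order 120, S_6 (6T16) of order 720; the others are excluded. The observed types are precisely the cycle types that occur in S_3 (6T2). Each of the other remaining candidates has further cycle types, and by the Chebotarev density theorem the matching factorization patterns would occur for a proportion of primes equal to their share of the group: C_6 (6T1) additionally contains elements of type 6 (2 of its 6 elements, about 33% of primes); D_6 (6T3) additionally contains elements of type 6, 2+2+1+1 (5 of its 12 elements, about 42% of primes); C_3 x S_3 (6T5) additionally contains elements of type 6, 3+1+1+1 (10 of its 18 elements, about 56% of primes); A_4 x C_2 (6T6) additionally contains elements of type 6, 2+2+1+1, 2+1+1+1+1 (14 of its 24 elements, about 58% of primes); S_4 (6T8) additionally contains elements of type 4+1+1, 2+2+1+1 (9 of its 24 elements, about 38% of primes); S_3 x S_3 (6T9) additionally contains elements of type 6, 3+1+1+1, 2+2+1+1 (25 of its 36 elements, about 69% of primes); S_4 x C_2 (6T11) additionally contains elements of type 6, 4+2, 4+1+1, 2+2+1+1, 2+1+1+1+1 (32 of its 48 elements, about 67% of primes); (S_3 x S_3) : C_2 (6T13) additionally contains elements of type 6, 4+2, 3+2+1, 3+1+1+1, 2+2+1+1, 2+1+1+1+1 (61 of its 72 elements, about 85% of primes); PGL(2,5) (6T14) additionally contains elements of type 6, 5+1, 4+1+1, 2+2+1+1 (89 of its 120 elements, about 74% of primes); S_6 (6T16) additionally contains elements of type 6, 5+1, 4+2, 4+1+1, 3+2+1, 3+1+1+1, 2+2+1+1, 2+1+1+1+1 (664 of its 720 elements, about 92% of primes). None of the 23 primes tested shows any such pattern (for each of these groups the chance of that is below 10^-4), which rules them out. Hence G = S_3 (6T2), of order 6. The Galois group S_3 (6T2) has order 6, so the splitting field has degree 6 over Q.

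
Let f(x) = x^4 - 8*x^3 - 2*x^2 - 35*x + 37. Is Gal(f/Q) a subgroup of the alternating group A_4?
No

The polynomial is irreducible of degree 4 over Q. Its discriminant is -435842923, which is not a perfect square. A Galois group lies in the alternating group exactly when the discriminant is a square in Q, so the Galois group (S_4) is not contained in A_4.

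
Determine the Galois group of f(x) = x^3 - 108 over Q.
S_3 (order 6)

The polynomial is an irreducible cubic over Q and its discriminant is -314928, which is not a perfect square. For an irreducible cubic, a non-square discriminant gives Galois group S_3.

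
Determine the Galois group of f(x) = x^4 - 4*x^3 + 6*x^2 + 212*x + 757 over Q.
4T4: A_4

The polynomial is an irreducible quartic over Q and its discriminant is 176319369216 = 419904^2, a perfect square, so the Galois group is contained in A_4. The resolvent cubic y^3 - 6*y^2 - 3876*y - 38888 is irreducible over Q. An irreducible resolvent with square discriminant gives A_4.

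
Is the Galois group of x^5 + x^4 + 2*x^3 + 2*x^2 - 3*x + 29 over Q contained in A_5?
The polynomial is irreducible of degree 5 over Q. Its discriminant is 2316304384 = 48128^2, a perfect square. A Galois group lies in the alternating group exactly when the discriminant is a square in Q, so the Galois group (D_5) is contained in A_5.

Yes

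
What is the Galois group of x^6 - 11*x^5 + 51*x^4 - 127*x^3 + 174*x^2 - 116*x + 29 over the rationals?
The polynomial f is an irreducible sextic over Q, so G = Gal(f/Q) is one of the 16 transitive subgroups 6T1, ..., 6T16 of S_6. The discriminant of f is 525625 = 725^2, a perfect square, so G is contained in A_6. The transitive groups of degree 6 contained in A_6 are: A_4 (6T4, order 12), S_4 (6T7, order 24), (C_3 x C_3) : C_4 (6T10, order 36), PSL(2,5) (6T12, order 60), A_6 (6T15, order 360). By Dedekind's theorem, for a prime p not dividing disc(f) the degrees of the irreducible factors of f mod p form the cycle type of an element of G. Factoring f modulo the 19 such primes p <= 73 (skipping 5, 29, which divide the discriminant), each new pattern first appears at: mod 2: f = (x^2 + x + 1)(x^4 + x + 1), pattern 4+2; mod 11: f = (x^3 + 2x^2 + 7x + 2)(x^3 + 9x^2 + 4x + 9), pattern 3+3; mod 19: f = (x + 9)(x + 10)(x^2 + 1)(x^2 + 8x + 17), pattern 2+2+1+1; mod 61: f = (x + 26)(x + 33)(x + 40)(x^3 + 12x^2 + 37x + 12), pattern 3+1+1+1. No other pattern occurs in this range, so the set of observed cycle types is {4+2, 3+3, 2+2+1+1, 3+1+1+1}. The candidates containing elements of all these cycle types are (C_3 x C_3) : C_4 (6T10) of order 36, A_6 (6T15) of order 360; the others are excluded. The observed types are precisely the cycle types that occur in (C_3 x C_3) : C_4 (6T10) (apart from the identity). Each of the other remaining candidates has further cycle types, and by the Chebotarev density theorem the matching factorization patterns would occur for a proportion of primes equal to their share of the group: A_6 (6T15) additionally contains elements of type 5+1 (144 of its 360 elements, about 40% of primes). None of the 19 primes tested shows any such pattern (for each of these groups the chance of that is below 10^-4), which rules them out. Hence G = (C_3 x C_3) : C_4 (6T10), of order 36.

(C_3 x C_3) : C_4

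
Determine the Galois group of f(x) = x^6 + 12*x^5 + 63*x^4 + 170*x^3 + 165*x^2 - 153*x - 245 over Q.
S_3 x S_3

The polynomial f is an irreducible sextic over Q, so G = Gal(f/Q) is one of the 16 transitive subgroups 6T1, ..., 6T16 of S_6. The discriminant of f is 778002905803725, which is not a perfect square, so G is not contained in A_6. The transitive groups of degree 6 not contained in A_6 are: C_6 (6T1, order 6), S_3 (6T2, order 6), D_6 (6T3, order 12), C_3 x S_3 (6T5, order 18), A_4 x C_2 (6T6, order 24), S_4 (6T8, order 24), S_3 x S_3 (6T9, order 36), S_4 x C_2 (6T11, order 48), (S_3 x S_3) : C_2 (6T13, order 72), PGL(2,5) (6T14, order 120), S_6 (6T16, order 720). By Dedekind's theorem, for a prime p not dividing disc(f) the degrees of the irreducible factors of f mod p form the cycle type of an element of G. Factoring f modulo the 15 such primes p <= 67 (skipping 3, 5, 7, 29, which divide the discriminant), each new pattern first appears at: mod 2: f = (x^6 + x^4 + x^2 + x + 1), pattern 6; mod 13: f = (x + 9)(x + 11)(x + 12)(x^3 + 6x^2 + 3), pattern 3+1+1+1; mod 19: f = (x^2 + 5)(x^2 + 6)(x^2 + 12x + 14), pattern 2+2+2; mod 23: f = (x + 13)(x + 15)(x^2 + 14x + 4)(x^2 + 16x + 19), pattern 2+2+1+1; mod 67: f = (x^3 + 6x^2 + 2x + 48)(x^3 + 6x^2 + 25x + 27), pattern 3+3. No other pattern occurs in this range, so the set of observed cycle types is {6, 3+1+1+1, 2+2+2, 2+2+1+1, 3+3}. The candidates containing elements of all these cycle types are S_3 x S_3 (6T9) of order 36, (S_3 x S_3) : C_2 (6T13) of order 72, S_6 (6T16) of order 720; the others are excluded. The observed types are precisely the cycle types that occur in S_3 x S_3 (6T9) (apart from the identity). Each of the other remaining candidates has further cycle types, and by the Chebotarev density theorem the matching factorization patterns would occur for a proportion of primes equal to their share of the group: (S_3 x S_3) : C_2 (6T13) additionally contains elements of type 4+2, 3+2+1, 2+1+1+1+1 (36 of its 72 elements, about 50% of primes); S_6 (6T16) additionally contains elements of type 5+1, 4+2, 4+1+1, 3+2+1, 2+1+1+1+1 (459 of its 720 elements, about 64% of primes). None of the 15 primes tested shows any such pattern (for each of these groups the chance of that is below 10^-4), which rules them out. Hence G = S_3 x S_3 (6T9), of order 36.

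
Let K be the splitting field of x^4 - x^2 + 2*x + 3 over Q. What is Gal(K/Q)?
S_4 (order 24)

The polynomial is an irreducible quartic over Q and its discriminant is 3664, which is not a perfect square, so the Galois group is not contained in A_4. The resolvent cubic y^3 + y^2 - 12*y - 16 is irreducible over Q. An irreducible resolvent with non-square discriminant gives S_4.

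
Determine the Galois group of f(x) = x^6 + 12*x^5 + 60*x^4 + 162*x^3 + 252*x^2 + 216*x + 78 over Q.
S_3 x S_3 (also written G36-)

The polynomial f is an irreducible sextic over Q, so G = Gal(f/Q) is one of the 16 transitive subgroups 6T1, ..., 6T16 of S_6. The discriminant of f is 5038848, which is not a perfect square, so G is not contained in A_6. The transitive groups of degree 6 not contained in A_6 are: C_6 (6T1, order 6), S_3 (6T2, order 6), D_6 (6T3, order 12), C_3 x S_3 (6T5, order 18), A_4 x C_2 (6T6, order 24), S_4 (6T8, order 24), S_3 x S_3 (6T9, order 36), S_4 x C_2 (6T11, order 48), (S_3 x S_3) : C_2 (6T13, order 72), PGL(2,5) (6T14, order 120), S_6 (6T16, order 720). By Dedekind's theorem, for a prime p not dividing disc(f) the degrees of the irreducible factors of f mod p form the cycle type of an element of G. Factoring f modulo the 23 such primes p <= 97 (skipping 2, 3, which divide the discriminant), each new pattern first appears at: mod 5: f = (x^6 + 2x^5 + 2x^3 + 2x^2 + x + 3), pattern 6; mod 11: f = (x + 8)(x + 10)(x^2 + 7x + 8)(x^2 + 9x + 6), pattern 2+2+1+1; mod 13: f = (x)(x + 9)(x + 10)(x^3 + 6x^2 + 12x + 5), pattern 3+1+1+1; mod 31: f = (x^2 + 21x + 3)(x^2 + 26x + 28)(x^2 + 27x + 12), pattern 2+2+2; mod 97: f = (x^3 + 6x^2 + 12x + 19)(x^3 + 6x^2 + 12x + 96), pattern 3+3. No other pattern occurs in this range, so the set of observed cycle types is {6, 2+2+1+1, 3+1+1+1, 2+2+2, 3+3}. The candidates containing elements of all these cycle types are S_3 x S_3 (6T9) of order 36, (S_3 x S_3) : C_2 (6T13) of order 72, S_6 (6T16) of order 720; the others are excluded. The observed types are precisely the cycle types that occur in S_3 x S_3 (6T9) (apart from the identity). Each of the other remaining candidates has further cycle types, and by the Chebotarev density theorem the matching factorization patterns would occur for a proportion of primes equal to their share of the group: (S_3 x S_3) : C_2 (6T13) additionally contains elements of type 4+2, 3+2+1, 2+1+1+1+1 (36 of its 72 elements, about 50% of primes); S_6 (6T16) additionally contains elements of type 5+1, 4+2, 4+1+1, 3+2+1, 2+1+1+1+1 (459 of its 720 elements, about 64% of primes). None of the 23 primes tested shows any such pattern (for each of these groups the chance of that is below 10^-4), which rules them out. Hence G = S_3 x S_3 (6T9), of order 36.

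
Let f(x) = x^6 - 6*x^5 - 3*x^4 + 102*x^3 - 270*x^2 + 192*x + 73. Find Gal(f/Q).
A_4 x C_2 (order 24)

The polynomial f is an irreducible sextic over Q, so G = Gal(f/Q) is one of the 16 transitive subgroups 6T1, ..., 6T16 of S_6. The discriminant of f is -30366624190464, which is not a perfect square, so G is not contained in A_6. The transitive groups of degree 6 not contained in A_6 are: C_6 (6T1, order 6), S_3 (6T2, order 6), D_6 (6T3, order 12), C_3 x S_3 (6T5, order 18), A_4 x C_2 (6T6, order 24), S_4 (6T8, order 24), S_3 x S_3 (6T9, order 36), S_4 x C_2 (6T11, order 48), (S_3 x S_3) : C_2 (6T13, order 72), PGL(2,5) (6T14, order 120), S_6 (6T16, order 720). By Dedekind's theorem, for a prime p not dividing disc(f) the degrees of the irreducible factors of f mod p form the cycle type of an element of G. Factoring f modulo the 33 such primes p <= 149 (skipping 2, 3, which divide the discriminant), each new pattern first appears at: mod 5: f = (x^3 + 4x + 2)(x^3 + 4x^2 + 3x + 4), pattern 3+3; mod 7: f = (x^6 + x^5 + 4x^4 + 4x^3 + 3x^2 + 3x + 3), pattern 6; mod 17: f = (x + 6)(x + 15)(x^2 + x + 3)(x^2 + 6x + 6), pattern 2+2+1+1; mod 19: f = (x + 3)(x + 4)(x + 8)(x + 14)(x^2 + 3x + 12), pattern 2+1+1+1+1; mod 71: f = (x^2 + 30x + 15)(x^2 + 48x + 46)(x^2 + 58x + 7), pattern 2+2+2. No other pattern occurs in this range, so the set of observed cycle types is {3+3, 6, 2+2+1+1, 2+1+1+1+1, 2+2+2}. The candidates containing elements of all these cycle types are A_4 x C_2 (6T6) of order 24, S_4 x C_2 (6T11) of order 48, (S_3 x S_3) : C_2 (6T13) of order 72, S_6 (6T16) of order 720; the others are excluded. The observed types are precisely the cycle types that occur in A_4 x C_2 (6T6) (apart from the identity). Each of the other remaining candidates has further cycle types, and by the Chebotarev density theorem the matching factorization patterns would occur for a proportion of primes equal to their share of the group: S_4 x C_2 (6T11) additionally contains elements of type 4+2, 4+1+1 (12 of its 48 elements, about 25% of primes); (S_3 x S_3) : C_2 (6T13) additionally contains elements of type 4+2, 3+2+1, 3+1+1+1 (34 of its 72 elements, about 47% of primes); S_6 (6T16) additionally contains elements of type 5+1, 4+2, 4+1+1, 3+2+1, 3+1+1+1 (484 of its 720 elements, about 67% of primes). None of the 33 primes tested shows any such pattern (for each of these groups the chance of that is below 10^-4), which rules them out. Hence G = A_4 x C_2 (6T6), of order 24.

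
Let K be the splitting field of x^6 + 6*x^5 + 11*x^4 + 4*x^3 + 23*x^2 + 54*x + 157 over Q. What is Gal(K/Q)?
S_4, S_4(6c), the S_4-action on 6 points not in A_6

The polynomial f is an irreducible sextic over Q, so G = Gal(f/Q) is one of the 16 transitive subgroups 6T1, ..., 6T16 of S_6. The discriminant of f is -5497558138880000, which is not a perfect square, so G is not contained in A_6. The transitive groups of degree 6 not contained in A_6 are: C_6 (6T1, order 6), S_3 (6T2, order 6), D_6 (6T3, order 12), C_3 x S_3 (6T5, order 18), A_4 x C_2 (6T6, order 24), S_4 (6T8, order 24), S_3 x S_3 (6T9, order 36), S_4 x C_2 (6T11, order 48), (S_3 x S_3) : C_2 (6T13, order 72), PGL(2,5) (6T14, order 120), S_6 (6T16, order 720). By Dedekind's theorem, for a prime p not dividing disc(f) the degrees of the irreducible factors of f mod p form the cycle type of an element of G. Factoring f modulo the 22 such primes p <= 89 (skipping 2, 5, which divide the discriminant), each new pattern first appears at: mod 3: f = (x^3 + x^2 + 2x + 1)(x^3 + 2x^2 + x + 1), pattern 3+3; mod 7: f = (x^2 + 2)(x^2 + 2x + 2)(x^2 + 4x + 6), pattern 2+2+2; mod 13: f = (x + 6)(x + 9)(x^4 + 4x^3 + x^2 + 7x + 7), pattern 4+1+1; mod 43: f = (x + 20)(x + 25)(x^2 + 2x + 17)(x^2 + 2x + 41), pattern 2+2+1+1. No other pattern occurs in this range, so the set of observed cycle types is {3+3, 2+2+2, 4+1+1, 2+2+1+1}. The candidates containing elements of all these cycle types are S_4 (6T8) of order 24, S_4 x C_2 (6T11) of order 48, PGL(2,5) (6T14) of order 120, S_6 (6T16) of order 720; the others are excluded. The observed types are precisely the cycle types that occur in S_4 (6T8) (apart from the identity). Each of the other remaining candidates has further cycle types, and by the Chebotarev density theorem the matching factorization patterns would occur for a proportion of primes equal to their share of the group: S_4 x C_2 (6T11) additionally contains elements of type 6, 4+2, 2+1+1+1+1 (17 of its 48 elements, about 35% of primes); PGL(2,5) (6T14) additionally contains elements of type 6, 5+1 (44 of its 120 elements, about 37% of primes); S_6 (6T16) additionally contains elements of type 6, 5+1, 4+2, 3+2+1, 3+1+1+1, 2+1+1+1+1 (529 of its 720 elements, about 73% of primes). None of the 22 primes tested shows any such pattern (for each of these groups the chance of that is below 10^-4), which rules them out. Hence G = S_4 (6T8), of order 24.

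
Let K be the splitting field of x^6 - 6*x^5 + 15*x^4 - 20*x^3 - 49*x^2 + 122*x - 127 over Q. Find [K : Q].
The degree of the splitting field over Q equals the order of the Galois group, so first determine the group. The polynomial f is an irreducible sextic over Q, so G = Gal(f/Q) is one of the 16 transitive subgroups 6T1, ..., 6T16 of S_6. The discriminant of f is 3603718079512576 = 60030976^2, a perfect square, so G is contained in A_6. The transitive groups of degree 6 contained in A_6 are: A_4 (6T4, order 12), S_4 (6T7, order 24), (C_3 x C_3) : C_4 (6T10, order 36), PSL(2,5) (6T12, order 60), A_6 (6T15, order 360). By Dedekind's theorem, for a prime p not dividing disc(f) the degrees of the irreducible factors of f mod p form the cycle type of an element of G. Factoring f modulo the 79 such primes p <= 419 (skipping 2, 229, which divide the discriminant), each new pattern first appears at: mod 3: f = (x^3 + x^2 + 2)(x^3 + 2x^2 + x + 1), pattern 3+3; mod 7: f = (x^2 + 5x + 3)(x^4 + 3x^3 + 4x^2 + 2), pattern 4+2; mod 23: f = (x + 4)(x + 17)(x^2 + 2)(x^2 + 19x + 6), pattern 2+2+1+1; mod 193: f = (x + 6)(x + 12)(x + 18)(x + 173)(x + 179)(x + 185), pattern 1+1+1+1+1+1. No other pattern occurs in this range, so the set of observed cycle types is {3+3, 4+2, 2+2+1+1, 1+1+1+1+1+1}. The candidates containing elements of all these cycle types are S_4 (6T7) of order 24, (C_3 x C_3) : C_4 (6T10) of order 36, A_6 (6T15) of order 360; the others are excluded. The observed types are precisely the cycle types that occur in S_4 (6T7). Each of the other remaining candidates has further cycle types, and by the Chebotarev density theorem the matching factorization patterns would occur for a proportion of primes equal to their share of the group: (C_3 x C_3) : C_4 (6T10) additionally contains elements of type 3+1+1+1 (4 of its 36 elements, about 11% of primes); A_6 (6T15) additionally contains elements of type 5+1, 3+1+1+1 (184 of its 360 elements, about 51% of primes). None of the 79 primes tested shows any such pattern (for each of these groups the chance of that is below 10^-4), which rules them out. Hence G = S_4 (6T7), of order 24. The Galois group S_4 (6T7) has order 24, so the splitting field has degree 24 over Q.

24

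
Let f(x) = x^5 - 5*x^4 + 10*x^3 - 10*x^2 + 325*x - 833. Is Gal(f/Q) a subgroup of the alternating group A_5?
Yes

The polynomial is irreducible of degree 5 over Q. Its discriminant is 1073741824000000 = 32768000^2, a perfect square. A Galois group lies in the alternating group exactly when the discriminant is a square in Q, so the Galois group (A_5) is contained in A_5.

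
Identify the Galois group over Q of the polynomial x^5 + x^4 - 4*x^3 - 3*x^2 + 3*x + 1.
C_5 (also written C5)

The polynomial f is an irreducible quintic over Q, so G = Gal(f/Q) is a transitive subgroup of S_5: one of C_5 (5T1, order 5), D_5 (5T2, order 10), F_20 (5T3, order 20), A_5 (5T4, order 60) or S_5 (5T5, order 120). The discriminant of f is 14641 = 121^2, a perfect square, so G is contained in A_5. The transitive groups of degree 5 contained in A_5 are: C_5 (5T1, order 5), D_5 (5T2, order 10), A_5 (5T4, order 60). By Dedekind's theorem, for a prime p not dividing disc(f) the degrees of the irreducible factors of f mod p form the cycle type of an element of G. Factoring f modulo the 14 such primes p <= 47 (skipping 11, which divides the discriminant), each new pattern first appears at: mod 2: f = (x^5 + x^4 + x^2 + x + 1), pattern 5; mod 23: f = (x + 9)(x + 12)(x + 13)(x + 17)(x + 19), pattern 1+1+1+1+1. No other pattern occurs in this range, so the set of observed cycle types is {5, 1+1+1+1+1}. The candidates containing elements of all these cycle types are C_5 (5T1) of order 5, D_5 (5T2) of order 10, A_5 (5T4) of order 60; the others are excluded. The observed types are precisely the cycle types that occur in C_5 (5T1). Each of the other remaining candidates has further cycle types, and by the Chebotarev density theorem the matching factorization patterns would occur for a proportion of primes equal to their share of the group: D_5 (5T2) additionally contains elements of type 2+2+1 (5 of its 10 elements, about 50% of primes); A_5 (5T4) additionally contains elements of type 3+1+1, 2+2+1 (35 of its 60 elements, about 58% of primes). None of the 14 primes tested shows any such pattern (for each of these groups the chance of that is below 10^-4), which rules them out. Hence G = C_5 (5T1), of order 5.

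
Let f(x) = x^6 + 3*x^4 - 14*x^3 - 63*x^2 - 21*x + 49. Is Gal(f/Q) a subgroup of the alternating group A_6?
No

The polynomial is irreducible of degree 6 over Q. Its discriminant is 778002905803725, which is not a perfect square. A Galois group lies in the alternating group exactly when the discriminant is a square in Q, so the Galois group (S_3 x S_3) is not contained in A_6.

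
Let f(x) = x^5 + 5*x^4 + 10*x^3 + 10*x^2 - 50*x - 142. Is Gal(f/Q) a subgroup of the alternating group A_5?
Yes

The polynomial is irreducible of degree 5 over Q. Its discriminant is 58564000000 = 242000^2, a perfect square. A Galois group lies in the alternating group exactly when the discriminant is a square in Q, so the Galois group (A_5) is contained in A_5.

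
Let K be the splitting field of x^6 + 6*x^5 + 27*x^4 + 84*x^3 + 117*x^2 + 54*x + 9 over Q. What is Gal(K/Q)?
S_3 x S_3 (order 36)

The polynomial f is an irreducible sextic over Q, so G = Gal(f/Q) is one of the 16 transitive subgroups 6T1, ..., 6T16 of S_6. The discriminant of f is 264479053824, which is not a perfect square, so G is not contained in A_6. The transitive groups of degree 6 not contained in A_6 are: C_6 (6T1, order 6), S_3 (6T2, order 6), D_6 (6T3, order 12), C_3 x S_3 (6T5, order 18), A_4 x C_2 (6T6, order 24), S_4 (6T8, order 24), S_3 x S_3 (6T9, order 36), S_4 x C_2 (6T11, order 48), (S_3 x S_3) : C_2 (6T13, order 72), PGL(2,5) (6T14, order 120), S_6 (6T16, order 720). By Dedekind's theorem, for a prime p not dividing disc(f) the degrees of the irreducible factors of f mod p form the cycle type of an element of G. Factoring f modulo the 14 such primes p <= 53 (skipping 2, 3, which divide the discriminant), each new pattern first appears at: mod 5: f = (x + 1)(x + 3)(x^2 + 2)(x^2 + 2x + 4), pattern 2+2+1+1; mod 7: f = (x^6 + 6x^5 + 6x^4 + 5x^2 + 5x + 2), pattern 6; mod 19: f = (x + 12)(x + 13)(x + 16)(x^3 + 3x^2 + 13x + 4), pattern 3+1+1+1; mod 31: f = (x^2 + 7x + 27)(x^2 + 13x + 29)(x^2 + 17x + 5), pattern 2+2+2; mod 43: f = (x^3 + 3x^2 + 30x + 14)(x^3 + 3x^2 + 31x + 16), pattern 3+3. No other pattern occurs in this range, so the set of observed cycle types is {2+2+1+1, 6, 3+1+1+1, 2+2+2, 3+3}. The candidates containing elements of all these cycle types are S_3 x S_3 (6T9) of order 36, (S_3 x S_3) : C_2 (6T13) of order 72, S_6 (6T16) of order 720; the others are excluded. The observed types are precisely the cycle types that occur in S_3 x S_3 (6T9) (apart from the identity). Each of the other remaining candidates has further cycle types, and by the Chebotarev density theorem the matching factorization patterns would occur for a proportion of primes equal to their share of the group: (S_3 x S_3) : C_2 (6T13) additionally contains elements of type 4+2, 3+2+1, 2+1+1+1+1 (36 of its 72 elements, about 50% of primes); S_6 (6T16) additionally contains elements of type 5+1, 4+2, 4+1+1, 3+2+1, 2+1+1+1+1 (459 of its 720 elements, about 64% of primes). None of the 14 primes tested shows any such pattern (for each of these groups the chance of that is below 10^-4), which rules them out. Hence G = S_3 x S_3 (6T9), of order 36.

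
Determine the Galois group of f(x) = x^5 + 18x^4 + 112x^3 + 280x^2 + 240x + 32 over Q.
C_5

The polynomial f is an irreducible quintic over Q, so G = Gal(f/Q) is a transitive subgroup of S_5: one of C_5 (5T1, order 5), D_5 (5T2, order 10), F_20 (5T3, order 20), A_5 (5T4, order 60) or S_5 (5T5, order 120). The discriminant of f is 15352201216 = 123904^2, a perfect square, so G is contained in A_5. The transitive groups of degree 5 contained in A_5 are: C_5 (5T1, order 5), D_5 (5T2, order 10), A_5 (5T4, order 60). By Dedekind's theorem, for a prime p not dividing disc(f) the degrees of the irreducible factors of f mod p form the cycle type of an element of G. Factoring f modulo the 14 such primes p <= 53 (skipping 2, 11, which divide the discriminant), each new pattern first appears at: mod 3: f = (x^5 + x^3 + x^2 + 2), pattern 5; mod 23: f = (x + 1)(x + 3)(x + 9)(x + 12)(x + 16), pattern 1+1+1+1+1. No other pattern occurs in this range, so the set of observed cycle types is {5, 1+1+1+1+1}. The candidates containing elements of all these cycle types are C_5 (5T1) of order 5, D_5 (5T2) of order 10, A_5 (5T4) of order 60; the others are excluded. The observed types are precisely the cycle types that occur in C_5 (5T1). Each of the other remaining candidates has further cycle types, and by the Chebotarev density theorem the matching factorization patterns would occur for a proportion of primes equal to their share of the group: D_5 (5T2) additionally contains elements of type 2+2+1 (5 of its 10 elements, about 50% of primes); A_5 (5T4) additionally contains elements of type 3+1+1, 2+2+1 (35 of its 60 elements, about 58% of primes). None of the 14 primes tested shows any such pattern (for each of these groups the chance of that is below 10^-4), which rules them out. Hence G = C_5 (5T1), of order 5.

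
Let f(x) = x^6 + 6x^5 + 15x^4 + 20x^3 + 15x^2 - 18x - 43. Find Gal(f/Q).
The polynomial f is an irreducible sextic over Q, so G = Gal(f/Q) is one of the 16 transitive subgroups 6T1, ..., 6T16 of S_6. The discriminant of f is 746496000000 = 864000^2, a perfect square, so G is contained in A_6. The transitive groups of degree 6 contained in A_6 are: A_4 (6T4, order 12), S_4 (6T7, order 24), (C_3 x C_3) : C_4 (6T10, order 36), PSL(2,5) (6T12, order 60), A_6 (6T15, order 360). By Dedekind's theorem, for a prime p not dividing disc(f) the degrees of the irreducible factors of f mod p form the cycle type of an element of G. Factoring f modulo the 6 such primes p <= 23 (skipping 2, 3, 5, which divide the discriminant), each new pattern first appears at: mod 7: f = (x + 5)(x^5 + x^4 + 3x^3 + 5x^2 + 4x + 4), pattern 5+1; mod 23: f = (x + 3)(x + 12)(x + 17)(x^3 + 20x^2 + 4x + 15), pattern 3+1+1+1. No other pattern occurs in this range, so the set of observed cycle types is {5+1, 3+1+1+1}. Among the candidates above, the only group containing elements of all these cycle types is A_6 (6T15) — each of A_4 (6T4), S_4 (6T7), (C_3 x C_3) : C_4 (6T10), PSL(2,5) (6T12) lacks at least one of them. Hence G = A_6 (6T15), of order 360.

A_6 (order 360)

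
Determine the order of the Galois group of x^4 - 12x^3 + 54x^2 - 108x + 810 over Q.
4

The degree of the splitting field over Q equals the order of the Galois group, so first determine the group. The polynomial is an irreducible quartic over Q and its discriminant is 99179645184 = 314928^2, a perfect square, so the Galois group is contained in A_4. The resolvent cubic y^3 - 54*y^2 - 1944*y + 46656 splits completely over Q, which gives the Klein four-group V_4. The Galois group V_4 (4T2) has order 4, so the splitting field has degree 4 over Q.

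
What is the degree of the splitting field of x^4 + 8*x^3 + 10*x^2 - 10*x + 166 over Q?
The degree of the splitting field over Q equals the order of the Galois group, so first determine the group. The polynomial is an irreducible quartic over Q and its discriminant is 689076944, which is not a perfect square, so the Galois group is not contained in A_4. The resolvent cubic y^3 - 10*y^2 - 744*y - 4084 is irreducible over Q. An irreducible resolvent with non-square discriminant gives S_4. The Galois group S_4 (4T5) has order 24, so the splitting field has degree 24 over Q.

24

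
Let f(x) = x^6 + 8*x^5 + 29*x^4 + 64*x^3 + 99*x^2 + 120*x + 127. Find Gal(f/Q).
The polynomial f is an irreducible sextic over Q, so G = Gal(f/Q) is one of the 16 transitive subgroups 6T1, ..., 6T16 of S_6. The discriminant of f is -18046378835968, which is not a perfect square, so G is not contained in A_6. The transitive groups of degree 6 not contained in A_6 are: C_6 (6T1, order 6), S_3 (6T2, order 6), D_6 (6T3, order 12), C_3 x S_3 (6T5, order 18), A_4 x C_2 (6T6, order 24), S_4 (6T8, order 24), S_3 x S_3 (6T9, order 36), S_4 x C_2 (6T11, order 48), (S_3 x S_3) : C_2 (6T13, order 72), PGL(2,5) (6T14, order 120), S_6 (6T16, order 720). By Dedekind's theorem, for a prime p not dividing disc(f) the degrees of the irreducible factors of f mod p form the cycle type of an element of G. Factoring f modulo the 37 such primes p <= 167 (skipping 2, 7, which divide the discriminant), each new pattern first appears at: mod 3: f = (x^6 + 2x^5 + 2x^4 + x^3 + 1), pattern 6; mod 11: f = (x^3 + 2x^2 + 6x + 8)(x^3 + 6x^2 + 9), pattern 3+3; mod 13: f = (x^2 + x + 4)(x^2 + 8x + 11)(x^2 + 12x + 2), pattern 2+2+2; mod 29: f = (x + 9)(x + 11)(x + 13)(x + 16)(x + 19)(x + 27), pattern 1+1+1+1+1+1. No other pattern occurs in this range, so the set of observed cycle types is {6, 3+3, 2+2+2, 1+1+1+1+1+1}. The candidates containing elements of all these cycle types are C_6 (6T1) of order 6, D_6 (6T3) of order 12, C_3 x S_3 (6T5) of order 18, A_4 x C_2 (6T6) of order 24, S_3 x S_3 (6T9) of order 36, S_4 x C_2 (6T11) of order 48, (S_3 x S_3) : C_2 (6T13) of order 72, PGL(2,5) (6T14) of order 120, S_6 (6T16) of order 720; the others are excluded. The observed types are precisely the cycle types that occur in C_6 (6T1). Each of the other remaining candidates has further cycle types, and by the Chebotarev density theorem the matching factorization patterns would occur for a proportion of primes equal to their share of the group: D_6 (6T3) additionally contains elements of type 2+2+1+1 (3 of its 12 elements, about 25% of primes); C_3 x S_3 (6T5) additionally contains elements of type 3+1+1+1 (4 of its 18 elements, about 22% of primes); A_4 x C_2 (6T6) additionally contains elements of type 2+2+1+1, 2+1+1+1+1 (6 of its 24 elements, about 25% of primes); S_3 x S_3 (6T9) additionally contains elements of type 3+1+1+1, 2+2+1+1 (13 of its 36 elements, about 36% of primes); S_4 x C_2 (6T11) additionally contains elements of type 4+2, 4+1+1, 2+2+1+1, 2+1+1+1+1 (24 of its 48 elements, about 50% of primes); (S_3 x S_3) : C_2 (6T13) additionally contains elements of type 4+2, 3+2+1, 3+1+1+1, 2+2+1+1, 2+1+1+1+1 (49 of its 72 elements, about 68% of primes); PGL(2,5) (6T14) additionally contains elements of type 5+1, 4+1+1, 2+2+1+1 (69 of its 120 elements, about 58% of primes); S_6 (6T16) additionally contains elements of type 5+1, 4+2, 4+1+1, 3+2+1, 3+1+1+1, 2+2+1+1, 2+1+1+1+1 (544 of its 720 elements, about 76% of primes). None of the 37 primes tested shows any such pattern (for each of these groups the chance of that is below 10^-4), which rules them out. Hence G = C_6 (6T1), of order 6.

C_6 (order 6)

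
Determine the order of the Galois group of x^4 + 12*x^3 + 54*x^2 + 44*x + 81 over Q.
The degree of the splitting field over Q equals the order of the Galois group, so first determine the group. The polynomial is an irreducible quartic over Q and its discriminant is 1358954496 = 36864^2, a perfect square, so the Galois group is contained in A_4. The resolvent cubic y^3 - 54*y^2 + 204*y + 3896 is irreducible over Q. An irreducible resolvent with square discriminant gives A_4. The Galois group A_4 (4T4) has order 12, so the splitting field has degree 12 over Q.

12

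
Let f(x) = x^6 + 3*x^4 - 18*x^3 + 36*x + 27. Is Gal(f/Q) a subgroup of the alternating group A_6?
The polynomial is irreducible of degree 6 over Q. Its discriminant is -28010528989632, which is not a perfect square. A Galois group lies in the alternating group exactly when the discriminant is a square in Q, so the Galois group (PGL(2,5)) is not contained in A_6.

No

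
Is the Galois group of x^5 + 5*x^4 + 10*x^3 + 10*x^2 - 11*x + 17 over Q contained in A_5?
The polynomial is irreducible of degree 5 over Q. Its discriminant is 3008364544, which is not a perfect square. A Galois group lies in the alternating group exactly when the discriminant is a square in Q, so the Galois group (S_5) is not contained in A_5.

No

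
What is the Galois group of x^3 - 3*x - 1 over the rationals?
The polynomial is an irreducible cubic over Q and its discriminant is 81 = 9^2, a perfect square. For an irreducible cubic, a square discriminant forces the Galois group to be A_3, the cyclic group of order 3.

C_3, A_3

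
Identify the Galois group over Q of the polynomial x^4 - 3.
D_4

The polynomial is an irreducible quartic over Q and its discriminant is -6912, which is not a perfect square, so the Galois group is not contained in A_4. The resolvent cubic y^3 + 12*y has exactly one rational root, so the Galois group is C_4 or D_4. The quartic remains irreducible over Q(sqrt(disc)), so the group is D_4.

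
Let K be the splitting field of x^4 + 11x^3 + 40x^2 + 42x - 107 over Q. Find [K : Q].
24

The degree of the splitting field over Q equals the order of the Galois group, so first determine the group. The polynomial is an irreducible quartic over Q and its discriminant is -219653563, which is not a perfect square, so the Galois group is not contained in A_4. The resolvent cubic y^3 - 40*y^2 + 890*y - 5937 is irreducible over Q. An irreducible resolvent with non-square discriminant gives S_4. The Galois group S_4 (4T5) has order 24, so the splitting field has degree 24 over Q.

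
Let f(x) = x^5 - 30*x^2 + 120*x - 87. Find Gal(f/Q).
The polynomial f is an irreducible quintic over Q, so G = Gal(f/Q) is a transitive subgroup of S_5: one of C_5 (5T1, order 5), D_5 (5T2, order 10), F_20 (5T3, order 20), A_5 (5T4, order 60) or S_5 (5T5, order 120). The discriminant of f is 1085663503125, which is not a perfect square, so G is not contained in A_5. The transitive groups of degree 5 not contained in A_5 are: F_20 (5T3, order 20), S_5 (5T5, order 120). By Dedekind's theorem, for a prime p not dividing disc(f) the degrees of the irreducible factors of f mod p form the cycle type of an element of G. Factoring f modulo the 18 such primes p <= 73 (skipping 3, 5, 19, which divide the discriminant), each new pattern first appears at: mod 2: f = (x + 1)(x^4 + x^3 + x^2 + x + 1), pattern 4+1; mod 11: f = (x^5 + 3x^2 + 10x + 1), pattern 5; mod 29: f = (x)(x^2 + 14x + 10)(x^2 + 15x + 12), pattern 2+2+1; mod 41: f = (x + 15)(x + 17)(x + 22)(x + 31)(x + 38), pattern 1+1+1+1+1. No other pattern occurs in this range, so the set of observed cycle types is {4+1, 5, 2+2+1, 1+1+1+1+1}. The candidates containing elements of all these cycle types are F_20 (5T3) of order 20, S_5 (5T5) of order 120; the others are excluded. The observed types are precisely the cycle types that occur in F_20 (5T3). Each of the other remaining candidates has further cycle types, and by the Chebotarev density theorem the matching factorization patterns would occur for a proportion of primes equal to their share of the group: S_5 (5T5) additionally contains elements of type 3+2, 3+1+1, 2+1+1+1 (50 of its 120 elements, about 42% of primes). None of the 18 primes tested shows any such pattern (for each of these groups the chance of that is below 10^-4), which rules them out. Hence G = F_20 (5T3), of order 20.

F_20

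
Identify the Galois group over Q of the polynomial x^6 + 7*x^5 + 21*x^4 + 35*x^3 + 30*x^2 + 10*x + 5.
6T10: (C_3 x C_3) : C_4

The polynomial f is an irreducible sextic over Q, so G = Gal(f/Q) is one of the 16 transitive subgroups 6T1, ..., 6T16 of S_6. The discriminant of f is 525625 = 725^2, a perfect square, so G is contained in A_6. The transitive groups of degree 6 contained in A_6 are: A_4 (6T4, order 12), S_4 (6T7, order 24), (C_3 x C_3) : C_4 (6T10, order 36), PSL(2,5) (6T12, order 60), A_6 (6T15, order 360). By Dedekind's theorem, for a prime p not dividing disc(f) the degrees of the irreducible factors of f mod p form the cycle type of an element of G. Factoring f modulo the 19 such primes p <= 73 (skipping 5, 29, which divide the discriminant), each new pattern first appears at: mod 2: f = (x^2 + x + 1)(x^4 + x + 1), pattern 4+2; mod 11: f = (x^3 + 2x + 2)(x^3 + 7x^2 + 8x + 8), pattern 3+3; mod 19: f = (x + 12)(x + 13)(x^2 + 6x + 10)(x^2 + 14x + 12), pattern 2+2+1+1; mod 61: f = (x + 29)(x + 36)(x + 43)(x^3 + 21x^2 + 14x + 14), pattern 3+1+1+1. No other pattern occurs in this range, so the set of observed cycle types is {4+2, 3+3, 2+2+1+1, 3+1+1+1}. The candidates containing elements of all these cycle types are (C_3 x C_3) : C_4 (6T10) of order 36, A_6 (6T15) of order 360; the others are excluded. The observed types are precisely the cycle types that occur in (C_3 x C_3) : C_4 (6T10) (apart from the identity). Each of the other remaining candidates has further cycle types, and by the Chebotarev density theorem the matching factorization patterns would occur for a proportion of primes equal to their share of the group: A_6 (6T15) additionally contains elements of type 5+1 (144 of its 360 elements, about 40% of primes). None of the 19 primes tested shows any such pattern (for each of these groups the chance of that is below 10^-4), which rules them out. Hence G = (C_3 x C_3) : C_4 (6T10), of order 36.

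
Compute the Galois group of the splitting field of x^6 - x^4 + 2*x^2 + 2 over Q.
The polynomial f is an irreducible sextic over Q, so G = Gal(f/Q) is one of the 16 transitive subgroups 6T1, ..., 6T16 of S_6. The discriminant of f is -5120000, which is not a perfect square, so G is not contained in A_6. The transitive groups of degree 6 not contained in A_6 are: C_6 (6T1, order 6), S_3 (6T2, order 6), D_6 (6T3, order 12), C_3 x S_3 (6T5, order 18), A_4 x C_2 (6T6, order 24), S_4 (6T8, order 24), S_3 x S_3 (6T9, order 36), S_4 x C_2 (6T11, order 48), (S_3 x S_3) : C_2 (6T13, order 72), PGL(2,5) (6T14, order 120), S_6 (6T16, order 720). By Dedekind's theorem, for a prime p not dividing disc(f) the degrees of the irreducible factors of f mod p form the cycle type of an element of G. Factoring f modulo the 22 such primes p <= 89 (skipping 2, 5, which divide the discriminant), each new pattern first appears at: mod 3: f = (x^3 + x^2 + 2)(x^3 + 2x^2 + 1), pattern 3+3; mod 7: f = (x^2 + 2)(x^2 + x + 6)(x^2 + 6x + 6), pattern 2+2+2; mod 13: f = (x + 4)(x + 9)(x^4 + 2x^2 + 8), pattern 4+1+1; mod 43: f = (x + 12)(x + 31)(x^2 + 4)(x^2 + 10), pattern 2+2+1+1. No other pattern occurs in this range, so the set of observed cycle types is {3+3, 2+2+2, 4+1+1, 2+2+1+1}. The candidates containing elements of all these cycle types are S_4 (6T8) of order 24, S_4 x C_2 (6T11) of order 48, PGL(2,5) (6T14) of order 120, S_6 (6T16) of order 720; the others are excluded. The observed types are precisely the cycle types that occur in S_4 (6T8) (apart from the identity). Each of the other remaining candidates has further cycle types, and by the Chebotarev density theorem the matching factorization patterns would occur for a proportion of primes equal to their share of the group: S_4 x C_2 (6T11) additionally contains elements of type 6, 4+2, 2+1+1+1+1 (17 of its 48 elements, about 35% of primes); PGL(2,5) (6T14) additionally contains elements of type 6, 5+1 (44 of its 120 elements, about 37% of primes); S_6 (6T16) additionally contains elements of type 6, 5+1, 4+2, 3+2+1, 3+1+1+1, 2+1+1+1+1 (529 of its 720 elements, about 73% of primes). None of the 22 primes tested shows any such pattern (for each of these groups the chance of that is below 10^-4), which rules them out. Hence G = S_4 (6T8), of order 24.

S_4 (order 24)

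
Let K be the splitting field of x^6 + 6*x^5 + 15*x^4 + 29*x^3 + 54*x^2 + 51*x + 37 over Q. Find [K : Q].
72

The degree of the splitting field over Q equals the order of the Galois group, so first determine the group. The polynomial f is an irreducible sextic over Q, so G = Gal(f/Q) is one of the 16 transitive subgroups 6T1, ..., 6T16 of S_6. The discriminant of f is -945145936107, which is not a perfect square, so G is not contained in A_6. The transitive groups of degree 6 not contained in A_6 are: C_6 (6T1, order 6), S_3 (6T2, order 6), D_6 (6T3, order 12), C_3 x S_3 (6T5, order 18), A_4 x C_2 (6T6, order 24), S_4 (6T8, order 24), S_3 x S_3 (6T9, order 36), S_4 x C_2 (6T11, order 48), (S_3 x S_3) : C_2 (6T13, order 72), PGL(2,5) (6T14, order 120), S_6 (6T16, order 720). By Dedekind's theorem, for a prime p not dividing disc(f) the degrees of the irreducible factors of f mod p form the cycle type of an element of G. Factoring f modulo the 27 such primes p <= 127 (skipping 3, 17, 19, 43, which divide the discriminant), each new pattern first appears at: mod 2: f = (x^6 + x^4 + x^3 + x + 1), pattern 6; mod 7: f = (x + 1)(x^2 + 2x + 5)(x^3 + 3x^2 + 6x + 6), pattern 3+2+1; mod 11: f = (x^2 + 4x + 2)(x^4 + 2x^3 + 5x^2 + 5x + 2), pattern 4+2; mod 13: f = (x + 5)(x + 7)(x^2 + 9x + 6)(x^2 + 11x + 12), pattern 2+2+1+1; mod 61: f = (x + 7)(x + 21)(x + 36)(x + 50)(x^2 + 14x + 42), pattern 2+1+1+1+1; mod 97: f = (x + 14)(x + 26)(x + 60)(x^3 + 3x^2 + 55x + 93), pattern 3+1+1+1; mod 113: f = (x^2 + 2x + 38)(x^2 + 54x + 88)(x^2 + 63x + 95), pattern 2+2+2; mod 127: f = (x^3 + 3x^2 + 52x + 74)(x^3 + 3x^2 + 81x + 64), pattern 3+3. No other pattern occurs in this range, so the set of observed cycle types is {6, 3+2+1, 4+2, 2+2+1+1, 2+1+1+1+1, 3+1+1+1, 2+2+2, 3+3}. The candidates containing elements of all these cycle types are (S_3 x S_3) : C_2 (6T13) of order 72, S_6 (6T16) of order 720; the others are excluded. The observed types are precisely the cycle types that occur in (S_3 x S_3) : C_2 (6T13) (apart from the identity). Each of the other remaining candidates has further cycle types, and by the Chebotarev density theorem the matching factorization patterns would occur for a proportion of primes equal to their share of the group: S_6 (6T16) additionally contains elements of type 5+1, 4+1+1 (234 of its 720 elements, about 32% of primes). None of the 27 primes tested shows any such pattern (for each of these groups the chance of that is below 10^-4), which rules them out. Hence G = (S_3 x S_3) : C_2 (6T13), of order 72. The Galois group (S_3 x S_3) : C_2 (6T13) has order 72, so the splitting field has degree 72 over Q.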